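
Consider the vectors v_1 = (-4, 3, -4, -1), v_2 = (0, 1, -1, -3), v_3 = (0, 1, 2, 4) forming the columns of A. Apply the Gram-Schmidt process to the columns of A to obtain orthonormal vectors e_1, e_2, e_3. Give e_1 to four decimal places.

v_1 = (-4, 3, -4, -1); ‖v_1‖ = 6.4807, so e_1 = (-0.6172, 0.4629, -0.6172, -0.1543).

e_1 = (-0.6172, 0.4629, -0.6172, -0.1543)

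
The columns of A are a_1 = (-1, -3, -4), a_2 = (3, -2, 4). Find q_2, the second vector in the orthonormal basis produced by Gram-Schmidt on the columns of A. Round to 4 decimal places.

a_1 = (-1, -3, -4); ‖a_1‖ = 5.0990, so q_1 = (-0.1961, -0.5883, -0.7845).
q_1·a_2 = (-0.1961)·3 + (-0.5883)·(-2) + (-0.7845)·4 = -2.5495.
u_2 = a_2 + 2.5495·q_1 = (2.5000, -3.5000, 2.0000).
‖u_2‖ = 4.7434, so q_2 = (0.5270, -0.7379, 0.4216).

q_2 = (0.5270, -0.7379, 0.4216)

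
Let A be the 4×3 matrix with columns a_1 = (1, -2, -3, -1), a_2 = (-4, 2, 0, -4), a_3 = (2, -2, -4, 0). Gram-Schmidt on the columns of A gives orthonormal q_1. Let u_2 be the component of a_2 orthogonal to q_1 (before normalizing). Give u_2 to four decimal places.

a_1 = (1, -2, -3, -1); ‖a_1‖ = 3.8730, so q_1 = (0.2582, -0.5164, -0.7746, -0.2582).
q_1·a_2 = 0.2582·(-4) + (-0.5164)·2 + (-0.7746)·0 + (-0.2582)·(-4) = -1.0328.
u_2 = a_2 + 1.0328·q_1 = (-3.7333, 1.4667, -0.8000, -4.2667).

u_2 = (-3.7333, 1.4667, -0.8000, -4.2667)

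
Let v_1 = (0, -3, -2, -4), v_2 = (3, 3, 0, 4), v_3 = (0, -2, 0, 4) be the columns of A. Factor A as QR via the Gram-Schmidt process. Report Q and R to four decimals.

Q = [[0.0000, 0.8503, -0.0821], [-0.5571, 0.1173, -0.7607], [-0.3714, -0.4887, -0.1231], [-0.7428, 0.1564, 0.6321]], R = [[5.3852, -4.6424, -1.8570], [0.0000, 3.5282, 0.3909], [0.0000, 0.0000, 4.0496]]

v_1 = (0, -3, -2, -4); ‖v_1‖ = 5.3852, so e_1 = (0.0000, -0.5571, -0.3714, -0.7428).
e_1·v_2 = 0.0000·3 + (-0.5571)·3 + (-0.3714)·0 + (-0.7428)·4 = -4.6424.
u_2 = v_2 + 4.6424·e_1 = (3.0000, 0.4138, -1.7241, 0.5517).
‖u_2‖ = 3.5282, so e_2 = (0.8503, 0.1173, -0.4887, 0.1564).
e_1·v_3 = 0.0000·0 + (-0.5571)·(-2) + (-0.3714)·0 + (-0.7428)·4 = -1.8570; e_2·v_3 = 0.8503·0 + 0.1173·(-2) + (-0.4887)·0 + 0.1564·4 = 0.3909.
u_3 = v_3 + 1.8570·e_1 − 0.3909·e_2 = (-0.3324, -3.0803, -0.4986, 2.5596).
‖u_3‖ = 4.0496, so e_3 = (-0.0821, -0.7607, -0.1231, 0.6321).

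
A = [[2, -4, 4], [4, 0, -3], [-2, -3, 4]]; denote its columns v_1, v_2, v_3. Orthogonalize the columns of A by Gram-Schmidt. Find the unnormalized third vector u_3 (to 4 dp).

u_3 = (0.5235, -0.6107, -0.6980)

e_1 = v_1/‖v_1‖ = (2, 4, -2)/4.8990 = (0.4082, 0.8165, -0.4082).
r_{12} = e_1·v_2 = -0.4082.
u_2 = v_2 + 0.4082·e_1 = (-3.8333, 0.3333, -3.1667).
‖u_2‖ = 4.9833, so e_2 = (-0.7692, 0.0669, -0.6355).
r_{13} = e_1·v_3 = -2.4495; r_{23} = e_2·v_3 = -5.8194.
u_3 = v_3 + 2.4495·e_1 + 5.8194·e_2 = (0.5235, -0.6107, -0.6980).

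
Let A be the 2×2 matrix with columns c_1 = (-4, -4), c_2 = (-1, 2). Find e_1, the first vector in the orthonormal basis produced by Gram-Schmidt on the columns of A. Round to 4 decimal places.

e_1 = (-0.7071, -0.7071)

e_1 = c_1/‖c_1‖ = (-4, -4)/5.6569 = (-0.7071, -0.7071).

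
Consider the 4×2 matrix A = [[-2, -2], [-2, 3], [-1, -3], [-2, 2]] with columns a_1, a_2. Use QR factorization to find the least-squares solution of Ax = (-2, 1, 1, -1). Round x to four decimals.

e_1 = a_1/‖a_1‖ = (-2, -2, -1, -2)/3.6056 = (-0.5547, -0.5547, -0.2774, -0.5547).
r_{12} = e_1·a_2 = -0.8321.
u_2 = a_2 + 0.8321·e_1 = (-2.4615, 2.5385, -3.2308, 1.5385).
‖u_2‖ = 5.0307, so e_2 = (-0.4893, 0.5046, -0.6422, 0.3058).
Qᵀb = (0.8321, 0.5352).
Back-substitute: x_2 = 0.5352/5.0307 = 0.1064.
x_1 = (0.8321 + 0.8321·0.1064)/3.6056 = 0.2553.

x = (0.2553, 0.1064)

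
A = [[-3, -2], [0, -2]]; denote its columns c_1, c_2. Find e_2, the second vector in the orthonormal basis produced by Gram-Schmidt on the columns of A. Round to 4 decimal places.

c_1 = (-3, 0); ‖c_1‖ = 3.0000, so e_1 = (-1.0000, 0.0000).
e_1·c_2 = (-1.0000)·(-2) + 0.0000·(-2) = 2.0000.
u_2 = c_2 − 2.0000·e_1 = (0.0000, -2.0000).
‖u_2‖ = 2.0000, so e_2 = (0.0000, -1.0000).

e_2 = (0.0000, -1.0000)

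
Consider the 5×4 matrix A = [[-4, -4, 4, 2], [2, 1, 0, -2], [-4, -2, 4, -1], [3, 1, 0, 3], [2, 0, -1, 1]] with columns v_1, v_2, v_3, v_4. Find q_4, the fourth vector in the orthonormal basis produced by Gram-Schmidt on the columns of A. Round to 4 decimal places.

q_4 = (-0.0154, -0.7575, -0.0512, 0.5937, -0.2661)

q_1 = v_1/‖v_1‖ = (-4, 2, -4, 3, 2)/7.0000 = (-0.5714, 0.2857, -0.5714, 0.4286, 0.2857).
r_{12} = q_1·v_2 = 4.1429.
u_2 = v_2 − 4.1429·q_1 = (-1.6327, -0.1837, 0.3673, -0.7755, -1.1837).
‖u_2‖ = 2.1993, so q_2 = (-0.7424, -0.0835, 0.1670, -0.3526, -0.5382).
r_{13} = q_1·v_3 = -4.8571; r_{23} = q_2·v_3 = -1.7631.
u_3 = v_3 + 4.8571·q_1 + 1.7631·q_2 = (-0.0844, 1.2405, 1.5190, 1.4599, -0.5612).
‖u_3‖ = 2.5099, so q_3 = (-0.0336, 0.4942, 0.6052, 0.5817, -0.2236).
r_{14} = q_1·v_4 = 0.4286; r_{24} = q_2·v_4 = -3.0808; r_{34} = q_3·v_4 = -0.1395.
u_4 = v_4 − 0.4286·q_1 + 3.0808·q_2 + 0.1395·q_3 = (-0.0469, -2.3108, -0.1561, 1.8111, -0.8118).
‖u_4‖ = 3.0505, so q_4 = (-0.0154, -0.7575, -0.0512, 0.5937, -0.2661).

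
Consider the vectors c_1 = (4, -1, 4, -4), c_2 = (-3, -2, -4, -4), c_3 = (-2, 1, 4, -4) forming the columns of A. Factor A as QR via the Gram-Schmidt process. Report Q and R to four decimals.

Q = [[0.5714, -0.3332, -0.6949], [-0.1429, -0.3363, 0.3874], [0.5714, -0.4857, 0.5596], [-0.5714, -0.7348, -0.2321]], R = [[7.0000, -1.4286, 3.2857], [0.0000, 6.5543, 1.3264], [0.0000, 0.0000, 4.9442]]

e_1 = c_1/‖c_1‖ = (4, -1, 4, -4)/7.0000 = (0.5714, -0.1429, 0.5714, -0.5714).
r_{12} = e_1·c_2 = -1.4286.
u_2 = c_2 + 1.4286·e_1 = (-2.1837, -2.2041, -3.1837, -4.8163).
‖u_2‖ = 6.5543, so e_2 = (-0.3332, -0.3363, -0.4857, -0.7348).
r_{13} = e_1·c_3 = 3.2857; r_{23} = e_2·c_3 = 1.3264.
u_3 = c_3 − 3.2857·e_1 − 1.3264·e_2 = (-3.4356, 1.9154, 2.7667, -1.1477).
‖u_3‖ = 4.9442, so e_3 = (-0.6949, 0.3874, 0.5596, -0.2321).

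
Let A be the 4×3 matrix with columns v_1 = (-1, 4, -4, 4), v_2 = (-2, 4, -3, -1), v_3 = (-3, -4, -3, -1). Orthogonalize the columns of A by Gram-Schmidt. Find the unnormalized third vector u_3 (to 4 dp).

e_1 = v_1/‖v_1‖ = (-1, 4, -4, 4)/7.0000 = (-0.1429, 0.5714, -0.5714, 0.5714).
r_{12} = e_1·v_2 = 3.7143.
u_2 = v_2 − 3.7143·e_1 = (-1.4694, 1.8776, -0.8776, -3.1224).
‖u_2‖ = 4.0254, so e_2 = (-0.3650, 0.4664, -0.2180, -0.7757).
r_{13} = e_1·v_3 = -0.7143; r_{23} = e_2·v_3 = 0.6591.
u_3 = v_3 + 0.7143·e_1 − 0.6591·e_2 = (-2.8615, -3.8992, -3.2645, -0.0806).

u_3 = (-2.8615, -3.8992, -3.2645, -0.0806)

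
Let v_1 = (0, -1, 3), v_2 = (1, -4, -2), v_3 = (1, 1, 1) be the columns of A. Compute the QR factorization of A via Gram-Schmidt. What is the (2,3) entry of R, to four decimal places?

r_{23} = -1.0135

v_1 = (0, -1, 3); ‖v_1‖ = 3.1623, so q_1 = (0.0000, -0.3162, 0.9487).
q_1·v_2 = 0.0000·1 + (-0.3162)·(-4) + 0.9487·(-2) = -0.6325.
u_2 = v_2 + 0.6325·q_1 = (1.0000, -4.2000, -1.4000).
‖u_2‖ = 4.5387, so q_2 = (0.2203, -0.9254, -0.3085).
r_{23} = q_2·v_3 = -1.0135.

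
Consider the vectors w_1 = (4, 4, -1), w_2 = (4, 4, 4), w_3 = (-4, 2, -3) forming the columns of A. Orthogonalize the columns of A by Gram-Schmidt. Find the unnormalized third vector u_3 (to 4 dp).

u_3 = (-3.0000, 3.0000, 0.0000)

e_1 = w_1/‖w_1‖ = (4, 4, -1)/5.7446 = (0.6963, 0.6963, -0.1741).
r_{12} = e_1·w_2 = 4.8742.
u_2 = w_2 − 4.8742·e_1 = (0.6061, 0.6061, 4.8485).
‖u_2‖ = 4.9237, so e_2 = (0.1231, 0.1231, 0.9847).
r_{13} = e_1·w_3 = -0.8704; r_{23} = e_2·w_3 = -3.2004.
u_3 = w_3 + 0.8704·e_1 + 3.2004·e_2 = (-3.0000, 3.0000, 0.0000).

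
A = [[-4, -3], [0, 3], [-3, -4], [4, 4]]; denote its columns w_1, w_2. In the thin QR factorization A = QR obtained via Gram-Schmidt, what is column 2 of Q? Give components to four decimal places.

e_2 = (0.2724, 0.9055, -0.3239, 0.0294)

w_1 = (-4, 0, -3, 4); ‖w_1‖ = 6.4031, so e_1 = (-0.6247, 0.0000, -0.4685, 0.6247).
e_1·w_2 = (-0.6247)·(-3) + 0.0000·3 + (-0.4685)·(-4) + 0.6247·4 = 6.2470.
u_2 = w_2 − 6.2470·e_1 = (0.9024, 3.0000, -1.0732, 0.0976).
‖u_2‖ = 3.3129, so e_2 = (0.2724, 0.9055, -0.3239, 0.0294).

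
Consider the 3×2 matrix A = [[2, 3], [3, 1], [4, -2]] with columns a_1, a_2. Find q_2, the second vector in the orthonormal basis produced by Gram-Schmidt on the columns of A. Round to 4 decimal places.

a_1 = (2, 3, 4); ‖a_1‖ = 5.3852, so q_1 = (0.3714, 0.5571, 0.7428).
q_1·a_2 = 0.3714·3 + 0.5571·1 + 0.7428·(-2) = 0.1857.
u_2 = a_2 − 0.1857·q_1 = (2.9310, 0.8966, -2.1379).
‖u_2‖ = 3.7370, so q_2 = (0.7843, 0.2399, -0.5721).

q_2 = (0.7843, 0.2399, -0.5721)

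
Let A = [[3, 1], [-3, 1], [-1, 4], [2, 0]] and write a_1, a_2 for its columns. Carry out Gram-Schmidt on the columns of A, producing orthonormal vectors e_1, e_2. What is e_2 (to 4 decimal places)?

a_1 = (3, -3, -1, 2); ‖a_1‖ = 4.7958, so e_1 = (0.6255, -0.6255, -0.2085, 0.4170).
e_1·a_2 = 0.6255·1 + (-0.6255)·1 + (-0.2085)·4 + 0.4170·0 = -0.8341.
u_2 = a_2 + 0.8341·e_1 = (1.5217, 0.4783, 3.8261, 0.3478).
‖u_2‖ = 4.1598, so e_2 = (0.3658, 0.1150, 0.9198, 0.0836).

e_2 = (0.3658, 0.1150, 0.9198, 0.0836)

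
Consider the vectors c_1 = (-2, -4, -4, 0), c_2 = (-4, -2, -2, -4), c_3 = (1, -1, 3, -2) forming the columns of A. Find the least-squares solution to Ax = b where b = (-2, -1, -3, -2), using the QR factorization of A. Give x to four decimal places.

x = (0.1071, 0.5357, -0.3286)

e_1 = c_1/‖c_1‖ = (-2, -4, -4, 0)/6.0000 = (-0.3333, -0.6667, -0.6667, 0.0000).
r_{12} = e_1·c_2 = 4.0000.
u_2 = c_2 − 4.0000·e_1 = (-2.6667, 0.6667, 0.6667, -4.0000).
‖u_2‖ = 4.8990, so e_2 = (-0.5443, 0.1361, 0.1361, -0.8165).
r_{13} = e_1·c_3 = -1.6667; r_{23} = e_2·c_3 = 1.3608.
u_3 = c_3 + 1.6667·e_1 − 1.3608·e_2 = (1.1852, -2.2963, 1.7037, -0.8889).
‖u_3‖ = 3.2203, so e_3 = (0.3680, -0.7131, 0.5291, -0.2760).
Qᵀb = (3.3333, 2.1773, -1.0581).
Back-substitute: x_3 = -1.0581/3.2203 = -0.3286.
x_2 = (2.1773 − 1.3608·(-0.3286))/4.8990 = 0.5357.
x_1 = (3.3333 − 4.0000·0.5357 + 1.6667·(-0.3286))/6.0000 = 0.1071.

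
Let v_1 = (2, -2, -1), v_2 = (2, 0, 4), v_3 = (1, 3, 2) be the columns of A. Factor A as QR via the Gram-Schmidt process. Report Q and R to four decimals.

Q = [[0.6667, 0.4472, 0.5963], [-0.6667, 0.0000, 0.7454], [-0.3333, 0.8944, -0.2981]], R = [[3.0000, 0.0000, -2.0000], [0.0000, 4.4721, 2.2361], [0.0000, 0.0000, 2.2361]]

v_1 = (2, -2, -1); ‖v_1‖ = 3.0000, so q_1 = (0.6667, -0.6667, -0.3333).
q_1·v_2 = 0.6667·2 + (-0.6667)·0 + (-0.3333)·4 = 0.0000.
u_2 = v_2 + 0.0000·q_1 = (2.0000, 0.0000, 4.0000).
‖u_2‖ = 4.4721, so q_2 = (0.4472, 0.0000, 0.8944).
q_1·v_3 = 0.6667·1 + (-0.6667)·3 + (-0.3333)·2 = -2.0000; q_2·v_3 = 0.4472·1 + 0.0000·3 + 0.8944·2 = 2.2361.
u_3 = v_3 + 2.0000·q_1 − 2.2361·q_2 = (1.3333, 1.6667, -0.6667).
‖u_3‖ = 2.2361, so q_3 = (0.5963, 0.7454, -0.2981).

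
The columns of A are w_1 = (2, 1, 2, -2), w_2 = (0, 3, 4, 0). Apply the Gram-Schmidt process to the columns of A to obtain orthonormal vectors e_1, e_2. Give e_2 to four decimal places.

e_1 = w_1/‖w_1‖ = (2, 1, 2, -2)/3.6056 = (0.5547, 0.2774, 0.5547, -0.5547).
r_{12} = e_1·w_2 = 3.0509.
u_2 = w_2 − 3.0509·e_1 = (-1.6923, 2.1538, 2.3077, 1.6923).
‖u_2‖ = 3.9614, so e_2 = (-0.4272, 0.5437, 0.5826, 0.4272).

e_2 = (-0.4272, 0.5437, 0.5826, 0.4272)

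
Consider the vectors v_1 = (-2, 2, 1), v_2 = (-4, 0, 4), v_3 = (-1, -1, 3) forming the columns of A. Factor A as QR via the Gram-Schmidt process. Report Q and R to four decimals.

v_1 = (-2, 2, 1); ‖v_1‖ = 3.0000, so q_1 = (-0.6667, 0.6667, 0.3333).
q_1·v_2 = (-0.6667)·(-4) + 0.6667·0 + 0.3333·4 = 4.0000.
u_2 = v_2 − 4.0000·q_1 = (-1.3333, -2.6667, 2.6667).
‖u_2‖ = 4.0000, so q_2 = (-0.3333, -0.6667, 0.6667).
q_1·v_3 = (-0.6667)·(-1) + 0.6667·(-1) + 0.3333·3 = 1.0000; q_2·v_3 = (-0.3333)·(-1) + (-0.6667)·(-1) + 0.6667·3 = 3.0000.
u_3 = v_3 − 1.0000·q_1 − 3.0000·q_2 = (0.6667, 0.3333, 0.6667).
‖u_3‖ = 1.0000, so q_3 = (0.6667, 0.3333, 0.6667).

Q = [[-0.6667, -0.3333, 0.6667], [0.6667, -0.6667, 0.3333], [0.3333, 0.6667, 0.6667]], R = [[3.0000, 4.0000, 1.0000], [0.0000, 4.0000, 3.0000], [0.0000, 0.0000, 1.0000]]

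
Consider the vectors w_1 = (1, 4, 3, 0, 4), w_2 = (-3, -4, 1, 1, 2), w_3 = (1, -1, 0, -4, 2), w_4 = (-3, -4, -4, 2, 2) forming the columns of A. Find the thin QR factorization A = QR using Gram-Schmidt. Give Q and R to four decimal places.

Q = [[0.1543, -0.5175, 0.2313, -0.0479], [0.6172, -0.5964, -0.2735, 0.1313], [0.4629, 0.2894, -0.1000, -0.8283], [0.0000, 0.1842, -0.8816, 0.2061], [0.6172, 0.5087, 0.2907, 0.5019]], R = [[6.4807, -1.2344, 0.7715, -3.5490], [0.0000, 5.4292, 0.3596, 4.1662], [0.0000, 0.0000, 4.6125, -0.3816], [0.0000, 0.0000, 0.0000, 4.3476]]

e_1 = w_1/‖w_1‖ = (1, 4, 3, 0, 4)/6.4807 = (0.1543, 0.6172, 0.4629, 0.0000, 0.6172).
r_{12} = e_1·w_2 = -1.2344.
u_2 = w_2 + 1.2344·e_1 = (-2.8095, -3.2381, 1.5714, 1.0000, 2.7619).
‖u_2‖ = 5.4292, so e_2 = (-0.5175, -0.5964, 0.2894, 0.1842, 0.5087).
r_{13} = e_1·w_3 = 0.7715; r_{23} = e_2·w_3 = 0.3596.
u_3 = w_3 − 0.7715·e_1 − 0.3596·e_2 = (1.0670, -1.2617, -0.4612, -4.0662, 1.3409).
‖u_3‖ = 4.6125, so e_3 = (0.2313, -0.2735, -0.1000, -0.8816, 0.2907).
r_{14} = e_1·w_4 = -3.5490; r_{24} = e_2·w_4 = 4.1662; r_{34} = e_3·w_4 = -0.3816.
u_4 = w_4 + 3.5490·e_1 − 4.1662·e_2 + 0.3816·e_3 = (-0.2082, 0.5709, -3.6012, 0.8962, 2.1820).
‖u_4‖ = 4.3476, so e_4 = (-0.0479, 0.1313, -0.8283, 0.2061, 0.5019).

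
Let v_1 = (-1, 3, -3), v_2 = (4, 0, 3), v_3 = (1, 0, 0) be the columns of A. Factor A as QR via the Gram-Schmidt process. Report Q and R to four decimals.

Q = [[-0.2294, 0.8262, 0.5145], [0.6882, 0.5115, -0.5145], [-0.6882, 0.2361, -0.6860]], R = [[4.3589, -2.9824, -0.2294], [0.0000, 4.0131, 0.8262], [0.0000, 0.0000, 0.5145]]

v_1 = (-1, 3, -3); ‖v_1‖ = 4.3589, so e_1 = (-0.2294, 0.6882, -0.6882).
e_1·v_2 = (-0.2294)·4 + 0.6882·0 + (-0.6882)·3 = -2.9824.
u_2 = v_2 + 2.9824·e_1 = (3.3158, 2.0526, 0.9474).
‖u_2‖ = 4.0131, so e_2 = (0.8262, 0.5115, 0.2361).
e_1·v_3 = (-0.2294)·1 + 0.6882·0 + (-0.6882)·0 = -0.2294; e_2·v_3 = 0.8262·1 + 0.5115·0 + 0.2361·0 = 0.8262.
u_3 = v_3 + 0.2294·e_1 − 0.8262·e_2 = (0.2647, -0.2647, -0.3529).
‖u_3‖ = 0.5145, so e_3 = (0.5145, -0.5145, -0.6860).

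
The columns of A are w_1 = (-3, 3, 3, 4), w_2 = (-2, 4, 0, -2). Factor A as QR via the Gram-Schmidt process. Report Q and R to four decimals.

Q = [[-0.4575, -0.2797], [0.4575, 0.7093], [0.4575, -0.1499], [0.6100, -0.6294]], R = [[6.5574, 1.5250], [0.0000, 4.6556]]

q_1 = w_1/‖w_1‖ = (-3, 3, 3, 4)/6.5574 = (-0.4575, 0.4575, 0.4575, 0.6100).
r_{12} = q_1·w_2 = 1.5250.
u_2 = w_2 − 1.5250·q_1 = (-1.3023, 3.3023, -0.6977, -2.9302).
‖u_2‖ = 4.6556, so q_2 = (-0.2797, 0.7093, -0.1499, -0.6294).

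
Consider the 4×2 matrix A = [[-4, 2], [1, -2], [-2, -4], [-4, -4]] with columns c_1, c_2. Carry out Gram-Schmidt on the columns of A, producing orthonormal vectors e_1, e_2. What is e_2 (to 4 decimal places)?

c_1 = (-4, 1, -2, -4); ‖c_1‖ = 6.0828, so e_1 = (-0.6576, 0.1644, -0.3288, -0.6576).
e_1·c_2 = (-0.6576)·2 + 0.1644·(-2) + (-0.3288)·(-4) + (-0.6576)·(-4) = 2.3016.
u_2 = c_2 − 2.3016·e_1 = (3.5135, -2.3784, -3.2432, -2.4865).
‖u_2‖ = 5.8909, so e_2 = (0.5964, -0.4037, -0.5506, -0.4221).

e_2 = (0.5964, -0.4037, -0.5506, -0.4221)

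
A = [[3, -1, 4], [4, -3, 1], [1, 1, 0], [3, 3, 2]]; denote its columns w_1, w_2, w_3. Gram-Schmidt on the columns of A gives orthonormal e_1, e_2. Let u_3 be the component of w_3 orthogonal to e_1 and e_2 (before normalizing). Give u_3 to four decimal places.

u_3 = (2.1778, -1.2444, -0.7556, -0.2667)

w_1 = (3, 4, 1, 3); ‖w_1‖ = 5.9161, so e_1 = (0.5071, 0.6761, 0.1690, 0.5071).
e_1·w_2 = 0.5071·(-1) + 0.6761·(-3) + 0.1690·1 + 0.5071·3 = -0.8452.
u_2 = w_2 + 0.8452·e_1 = (-0.5714, -2.4286, 1.1429, 3.4286).
‖u_2‖ = 4.3916, so e_2 = (-0.1301, -0.5530, 0.2602, 0.7807).
e_1·w_3 = 0.5071·4 + 0.6761·1 + 0.1690·0 + 0.5071·2 = 3.7187; e_2·w_3 = (-0.1301)·4 + (-0.5530)·1 + 0.2602·0 + 0.7807·2 = 0.4880.
u_3 = w_3 − 3.7187·e_1 − 0.4880·e_2 = (2.1778, -1.2444, -0.7556, -0.2667).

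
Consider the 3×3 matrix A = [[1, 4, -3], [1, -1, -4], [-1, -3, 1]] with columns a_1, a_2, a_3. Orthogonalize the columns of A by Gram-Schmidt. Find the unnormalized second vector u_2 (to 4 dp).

u_2 = (2.0000, -3.0000, -1.0000)

e_1 = a_1/‖a_1‖ = (1, 1, -1)/1.7321 = (0.5774, 0.5774, -0.5774).
r_{12} = e_1·a_2 = 3.4641.
u_2 = a_2 − 3.4641·e_1 = (2.0000, -3.0000, -1.0000).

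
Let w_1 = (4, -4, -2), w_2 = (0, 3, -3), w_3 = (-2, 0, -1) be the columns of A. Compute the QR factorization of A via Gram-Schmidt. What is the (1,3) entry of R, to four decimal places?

r_{13} = -1.0000

w_1 = (4, -4, -2); ‖w_1‖ = 6.0000, so e_1 = (0.6667, -0.6667, -0.3333).
r_{13} = e_1·w_3 = -1.0000.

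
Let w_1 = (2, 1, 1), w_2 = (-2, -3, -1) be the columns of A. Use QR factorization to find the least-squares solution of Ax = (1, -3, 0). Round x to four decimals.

x = (2.1000, 1.7000)

w_1 = (2, 1, 1); ‖w_1‖ = 2.4495, so e_1 = (0.8165, 0.4082, 0.4082).
e_1·w_2 = 0.8165·(-2) + 0.4082·(-3) + 0.4082·(-1) = -3.2660.
u_2 = w_2 + 3.2660·e_1 = (0.6667, -1.6667, 0.3333).
‖u_2‖ = 1.8257, so e_2 = (0.3651, -0.9129, 0.1826).
Qᵀb = (-0.4082, 3.1038).
Back-substitute: x_2 = 3.1038/1.8257 = 1.7000.
x_1 = (-0.4082 + 3.2660·1.7000)/2.4495 = 2.1000.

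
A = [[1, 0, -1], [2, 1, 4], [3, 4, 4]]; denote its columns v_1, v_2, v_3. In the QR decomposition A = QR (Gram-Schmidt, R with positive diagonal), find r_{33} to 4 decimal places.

q_1 = v_1/‖v_1‖ = (1, 2, 3)/3.7417 = (0.2673, 0.5345, 0.8018).
r_{12} = q_1·v_2 = 3.7417.
u_2 = v_2 − 3.7417·q_1 = (-1.0000, -1.0000, 1.0000).
‖u_2‖ = 1.7321, so q_2 = (-0.5774, -0.5774, 0.5774).
r_{13} = q_1·v_3 = 5.0780; r_{23} = q_2·v_3 = 0.5774.
u_3 = v_3 − 5.0780·q_1 − 0.5774·q_2 = (-2.0238, 1.6190, -0.4048).
r_{33} = ‖u_3‖ = 2.6232.

r_{33} = 2.6232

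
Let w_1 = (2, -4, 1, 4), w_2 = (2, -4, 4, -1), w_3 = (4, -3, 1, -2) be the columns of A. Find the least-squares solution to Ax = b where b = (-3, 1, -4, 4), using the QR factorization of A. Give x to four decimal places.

x = (0.6777, -0.8653, -0.4437)

w_1 = (2, -4, 1, 4); ‖w_1‖ = 6.0828, so q_1 = (0.3288, -0.6576, 0.1644, 0.6576).
q_1·w_2 = 0.3288·2 + (-0.6576)·(-4) + 0.1644·4 + 0.6576·(-1) = 3.2880.
u_2 = w_2 − 3.2880·q_1 = (0.9189, -1.8378, 3.4595, -3.1622).
‖u_2‖ = 5.1175, so q_2 = (0.1796, -0.3591, 0.6760, -0.6179).
q_1·w_3 = 0.3288·4 + (-0.6576)·(-3) + 0.1644·1 + 0.6576·(-2) = 2.1372; q_2·w_3 = 0.1796·4 + (-0.3591)·(-3) + 0.6760·1 + (-0.6179)·(-2) = 3.7074.
u_3 = w_3 − 2.1372·q_1 − 3.7074·q_2 = (2.6316, -0.2632, -1.8576, -1.1146).
‖u_3‖ = 3.4187, so q_3 = (0.7698, -0.0770, -0.5434, -0.3260).
Qᵀb = (0.3288, -6.0734, -1.5169).
Back-substitute: x_3 = -1.5169/3.4187 = -0.4437.
x_2 = (-6.0734 − 3.7074·(-0.4437))/5.1175 = -0.8653.
x_1 = (0.3288 − 3.2880·(-0.8653) − 2.1372·(-0.4437))/6.0828 = 0.6777.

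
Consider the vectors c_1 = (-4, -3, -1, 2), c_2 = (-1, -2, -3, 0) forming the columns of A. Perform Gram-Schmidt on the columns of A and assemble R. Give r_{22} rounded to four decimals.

r_{22} = 2.8925

c_1 = (-4, -3, -1, 2); ‖c_1‖ = 5.4772, so q_1 = (-0.7303, -0.5477, -0.1826, 0.3651).
q_1·c_2 = (-0.7303)·(-1) + (-0.5477)·(-2) + (-0.1826)·(-3) + 0.3651·0 = 2.3735.
u_2 = c_2 − 2.3735·q_1 = (0.7333, -0.7000, -2.5667, -0.8667).
r_{22} = ‖u_2‖ = 2.8925.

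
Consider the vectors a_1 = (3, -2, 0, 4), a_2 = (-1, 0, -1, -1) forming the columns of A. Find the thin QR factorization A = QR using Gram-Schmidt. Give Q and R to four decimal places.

a_1 = (3, -2, 0, 4); ‖a_1‖ = 5.3852, so q_1 = (0.5571, -0.3714, 0.0000, 0.7428).
q_1·a_2 = 0.5571·(-1) + (-0.3714)·0 + 0.0000·(-1) + 0.7428·(-1) = -1.2999.
u_2 = a_2 + 1.2999·q_1 = (-0.2759, -0.4828, -1.0000, -0.0345).
‖u_2‖ = 1.1447, so q_2 = (-0.2410, -0.4217, -0.8736, -0.0301).

Q = [[0.5571, -0.2410], [-0.3714, -0.4217], [0.0000, -0.8736], [0.7428, -0.0301]], R = [[5.3852, -1.2999], [0.0000, 1.1447]]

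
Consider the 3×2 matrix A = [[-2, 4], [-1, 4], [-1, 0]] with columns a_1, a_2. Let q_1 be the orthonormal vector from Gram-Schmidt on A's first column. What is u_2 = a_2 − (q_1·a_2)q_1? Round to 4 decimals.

a_1 = (-2, -1, -1); ‖a_1‖ = 2.4495, so q_1 = (-0.8165, -0.4082, -0.4082).
q_1·a_2 = (-0.8165)·4 + (-0.4082)·4 + (-0.4082)·0 = -4.8990.
u_2 = a_2 + 4.8990·q_1 = (0.0000, 2.0000, -2.0000).

u_2 = (0.0000, 2.0000, -2.0000)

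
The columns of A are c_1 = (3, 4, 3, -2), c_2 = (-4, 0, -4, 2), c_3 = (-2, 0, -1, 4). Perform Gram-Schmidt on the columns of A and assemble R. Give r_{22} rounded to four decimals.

r_{22} = 3.9203

c_1 = (3, 4, 3, -2); ‖c_1‖ = 6.1644, so e_1 = (0.4867, 0.6489, 0.4867, -0.3244).
e_1·c_2 = 0.4867·(-4) + 0.6489·0 + 0.4867·(-4) + (-0.3244)·2 = -4.5422.
u_2 = c_2 + 4.5422·e_1 = (-1.7895, 2.9474, -1.7895, 0.5263).
r_{22} = ‖u_2‖ = 3.9203.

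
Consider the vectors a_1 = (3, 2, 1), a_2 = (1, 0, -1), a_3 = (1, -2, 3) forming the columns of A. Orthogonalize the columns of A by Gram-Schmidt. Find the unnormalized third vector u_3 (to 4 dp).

e_1 = a_1/‖a_1‖ = (3, 2, 1)/3.7417 = (0.8018, 0.5345, 0.2673).
r_{12} = e_1·a_2 = 0.5345.
u_2 = a_2 − 0.5345·e_1 = (0.5714, -0.2857, -1.1429).
‖u_2‖ = 1.3093, so e_2 = (0.4364, -0.2182, -0.8729).
r_{13} = e_1·a_3 = 0.5345; r_{23} = e_2·a_3 = -1.7457.
u_3 = a_3 − 0.5345·e_1 + 1.7457·e_2 = (1.3333, -2.6667, 1.3333).

u_3 = (1.3333, -2.6667, 1.3333)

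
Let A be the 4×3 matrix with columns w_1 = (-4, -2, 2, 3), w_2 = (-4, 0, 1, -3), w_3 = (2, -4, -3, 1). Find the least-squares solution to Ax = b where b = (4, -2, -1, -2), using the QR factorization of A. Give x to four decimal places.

w_1 = (-4, -2, 2, 3); ‖w_1‖ = 5.7446, so e_1 = (-0.6963, -0.3482, 0.3482, 0.5222).
e_1·w_2 = (-0.6963)·(-4) + (-0.3482)·0 + 0.3482·1 + 0.5222·(-3) = 1.5667.
u_2 = w_2 − 1.5667·e_1 = (-2.9091, 0.5455, 0.4545, -3.8182).
‖u_2‖ = 4.8524, so e_2 = (-0.5995, 0.1124, 0.0937, -0.7869).
e_1·w_3 = (-0.6963)·2 + (-0.3482)·(-4) + 0.3482·(-3) + 0.5222·1 = -0.5222; e_2·w_3 = (-0.5995)·2 + 0.1124·(-4) + 0.0937·(-3) + (-0.7869)·1 = -2.7166.
u_3 = w_3 + 0.5222·e_1 + 2.7166·e_2 = (0.0077, -3.8764, -2.5637, -0.8649).
‖u_3‖ = 4.7273, so e_3 = (0.0016, -0.8200, -0.5423, -0.1830).
Qᵀb = (-3.4816, -1.1428, 2.5548).
Back-substitute: x_3 = 2.5548/4.7273 = 0.5404.
x_2 = (-1.1428 + 2.7166·0.5404)/4.8524 = 0.0670.
x_1 = (-3.4816 − 1.5667·0.0670 + 0.5222·0.5404)/5.7446 = -0.5752.

x = (-0.5752, 0.0670, 0.5404)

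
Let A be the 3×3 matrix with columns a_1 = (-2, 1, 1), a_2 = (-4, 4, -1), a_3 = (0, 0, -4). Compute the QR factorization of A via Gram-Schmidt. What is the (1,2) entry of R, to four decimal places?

q_1 = a_1/‖a_1‖ = (-2, 1, 1)/2.4495 = (-0.8165, 0.4082, 0.4082).
r_{12} = q_1·a_2 = 4.4907.

r_{12} = 4.4907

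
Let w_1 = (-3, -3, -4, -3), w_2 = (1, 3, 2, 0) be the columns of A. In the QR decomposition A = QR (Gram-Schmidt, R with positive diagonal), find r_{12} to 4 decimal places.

r_{12} = -3.0500

q_1 = w_1/‖w_1‖ = (-3, -3, -4, -3)/6.5574 = (-0.4575, -0.4575, -0.6100, -0.4575).
r_{12} = q_1·w_2 = -3.0500.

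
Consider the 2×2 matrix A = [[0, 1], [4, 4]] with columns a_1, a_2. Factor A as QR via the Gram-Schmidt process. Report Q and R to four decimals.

Q = [[0.0000, 1.0000], [1.0000, 0.0000]], R = [[4.0000, 4.0000], [0.0000, 1.0000]]

a_1 = (0, 4); ‖a_1‖ = 4.0000, so e_1 = (0.0000, 1.0000).
e_1·a_2 = 0.0000·1 + 1.0000·4 = 4.0000.
u_2 = a_2 − 4.0000·e_1 = (1.0000, 0.0000).
‖u_2‖ = 1.0000, so e_2 = (1.0000, 0.0000).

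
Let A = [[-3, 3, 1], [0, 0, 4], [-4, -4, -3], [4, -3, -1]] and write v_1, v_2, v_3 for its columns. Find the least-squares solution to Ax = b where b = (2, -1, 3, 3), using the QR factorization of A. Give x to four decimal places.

x = (-0.1504, -0.3146, -0.2810)

v_1 = (-3, 0, -4, 4); ‖v_1‖ = 6.4031, so e_1 = (-0.4685, 0.0000, -0.6247, 0.6247).
e_1·v_2 = (-0.4685)·3 + 0.0000·0 + (-0.6247)·(-4) + 0.6247·(-3) = -0.7809.
u_2 = v_2 + 0.7809·e_1 = (2.6341, 0.0000, -4.4878, -2.5122).
‖u_2‖ = 5.7784, so e_2 = (0.4559, 0.0000, -0.7766, -0.4348).
e_1·v_3 = (-0.4685)·1 + 0.0000·4 + (-0.6247)·(-3) + 0.6247·(-1) = 0.7809; e_2·v_3 = 0.4559·1 + 0.0000·4 + (-0.7766)·(-3) + (-0.4348)·(-1) = 3.2206.
u_3 = v_3 − 0.7809·e_1 − 3.2206·e_2 = (-0.1023, 4.0000, -0.0110, -0.0877).
‖u_3‖ = 4.0023, so e_3 = (-0.0256, 0.9994, -0.0027, -0.0219).
Qᵀb = (-0.9370, -2.7225, -1.1244).
Back-substitute: x_3 = -1.1244/4.0023 = -0.2810.
x_2 = (-2.7225 − 3.2206·(-0.2810))/5.7784 = -0.3146.
x_1 = (-0.9370 + 0.7809·(-0.3146) − 0.7809·(-0.2810))/6.4031 = -0.1504.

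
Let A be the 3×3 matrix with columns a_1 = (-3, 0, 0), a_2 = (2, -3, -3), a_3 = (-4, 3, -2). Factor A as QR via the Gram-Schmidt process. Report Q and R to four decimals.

Q = [[-1.0000, 0.0000, 0.0000], [0.0000, -0.7071, 0.7071], [0.0000, -0.7071, -0.7071]], R = [[3.0000, -2.0000, 4.0000], [0.0000, 4.2426, -0.7071], [0.0000, 0.0000, 3.5355]]

e_1 = a_1/‖a_1‖ = (-3, 0, 0)/3.0000 = (-1.0000, 0.0000, 0.0000).
r_{12} = e_1·a_2 = -2.0000.
u_2 = a_2 + 2.0000·e_1 = (0.0000, -3.0000, -3.0000).
‖u_2‖ = 4.2426, so e_2 = (0.0000, -0.7071, -0.7071).
r_{13} = e_1·a_3 = 4.0000; r_{23} = e_2·a_3 = -0.7071.
u_3 = a_3 − 4.0000·e_1 + 0.7071·e_2 = (0.0000, 2.5000, -2.5000).
‖u_3‖ = 3.5355, so e_3 = (0.0000, 0.7071, -0.7071).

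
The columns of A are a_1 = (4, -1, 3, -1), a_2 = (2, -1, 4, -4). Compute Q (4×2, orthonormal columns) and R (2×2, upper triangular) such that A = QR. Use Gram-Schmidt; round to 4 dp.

a_1 = (4, -1, 3, -1); ‖a_1‖ = 5.1962, so q_1 = (0.7698, -0.1925, 0.5774, -0.1925).
q_1·a_2 = 0.7698·2 + (-0.1925)·(-1) + 0.5774·4 + (-0.1925)·(-4) = 4.8113.
u_2 = a_2 − 4.8113·q_1 = (-1.7037, -0.0741, 1.2222, -3.0741).
‖u_2‖ = 3.7218, so q_2 = (-0.4578, -0.0199, 0.3284, -0.8260).

Q = [[0.7698, -0.4578], [-0.1925, -0.0199], [0.5774, 0.3284], [-0.1925, -0.8260]], R = [[5.1962, 4.8113], [0.0000, 3.7218]]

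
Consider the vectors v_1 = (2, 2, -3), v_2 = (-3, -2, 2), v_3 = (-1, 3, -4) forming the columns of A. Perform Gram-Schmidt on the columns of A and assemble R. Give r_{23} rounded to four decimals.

r_{23} = 2.9132

v_1 = (2, 2, -3); ‖v_1‖ = 4.1231, so e_1 = (0.4851, 0.4851, -0.7276).
e_1·v_2 = 0.4851·(-3) + 0.4851·(-2) + (-0.7276)·2 = -3.8806.
u_2 = v_2 + 3.8806·e_1 = (-1.1176, -0.1176, -0.8235).
‖u_2‖ = 1.3933, so e_2 = (-0.8022, -0.0844, -0.5911).
r_{23} = e_2·v_3 = 2.9132.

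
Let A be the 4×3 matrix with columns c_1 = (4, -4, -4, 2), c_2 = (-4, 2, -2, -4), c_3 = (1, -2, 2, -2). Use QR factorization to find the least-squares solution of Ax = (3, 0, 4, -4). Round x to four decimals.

x = (-0.2923, -0.1333, 1.4205)

c_1 = (4, -4, -4, 2); ‖c_1‖ = 7.2111, so e_1 = (0.5547, -0.5547, -0.5547, 0.2774).
e_1·c_2 = 0.5547·(-4) + (-0.5547)·2 + (-0.5547)·(-2) + 0.2774·(-4) = -3.3282.
u_2 = c_2 + 3.3282·e_1 = (-2.1538, 0.1538, -3.8462, -3.0769).
‖u_2‖ = 5.3780, so e_2 = (-0.4005, 0.0286, -0.7152, -0.5721).
e_1·c_3 = 0.5547·1 + (-0.5547)·(-2) + (-0.5547)·2 + 0.2774·(-2) = 0.0000; e_2·c_3 = (-0.4005)·1 + 0.0286·(-2) + (-0.7152)·2 + (-0.5721)·(-2) = -0.7438.
u_3 = c_3 + 0.0000·e_1 + 0.7438·e_2 = (0.7021, -1.9787, 1.4681, -2.4255).
‖u_3‖ = 3.5280, so e_3 = (0.1990, -0.5609, 0.4161, -0.6875).
Qᵀb = (-1.6641, -1.7736, 5.0116).
Back-substitute: x_3 = 5.0116/3.5280 = 1.4205.
x_2 = (-1.7736 + 0.7438·1.4205)/5.3780 = -0.1333.
x_1 = (-1.6641 + 3.3282·(-0.1333) + 0.0000·1.4205)/7.2111 = -0.2923.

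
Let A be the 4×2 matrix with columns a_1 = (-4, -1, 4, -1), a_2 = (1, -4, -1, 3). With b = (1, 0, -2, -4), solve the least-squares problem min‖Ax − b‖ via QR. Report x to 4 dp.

a_1 = (-4, -1, 4, -1); ‖a_1‖ = 5.8310, so q_1 = (-0.6860, -0.1715, 0.6860, -0.1715).
q_1·a_2 = (-0.6860)·1 + (-0.1715)·(-4) + 0.6860·(-1) + (-0.1715)·3 = -1.2005.
u_2 = a_2 + 1.2005·q_1 = (0.1765, -4.2059, -0.1765, 2.7941).
‖u_2‖ = 5.0556, so q_2 = (0.0349, -0.8319, -0.0349, 0.5527).
Qᵀb = (-1.3720, -2.1060).
Back-substitute: x_2 = -2.1060/5.0556 = -0.4166.
x_1 = (-1.3720 + 1.2005·(-0.4166))/5.8310 = -0.3211.

x = (-0.3211, -0.4166)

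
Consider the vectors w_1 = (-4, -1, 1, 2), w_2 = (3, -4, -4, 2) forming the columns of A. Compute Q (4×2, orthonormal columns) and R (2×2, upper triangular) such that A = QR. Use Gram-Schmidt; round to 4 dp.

Q = [[-0.8528, 0.2382], [-0.2132, -0.6726], [0.2132, -0.5605], [0.4264, 0.4204]], R = [[4.6904, -1.7056], [0.0000, 6.4878]]

w_1 = (-4, -1, 1, 2); ‖w_1‖ = 4.6904, so e_1 = (-0.8528, -0.2132, 0.2132, 0.4264).
e_1·w_2 = (-0.8528)·3 + (-0.2132)·(-4) + 0.2132·(-4) + 0.4264·2 = -1.7056.
u_2 = w_2 + 1.7056·e_1 = (1.5455, -4.3636, -3.6364, 2.7273).
‖u_2‖ = 6.4878, so e_2 = (0.2382, -0.6726, -0.5605, 0.4204).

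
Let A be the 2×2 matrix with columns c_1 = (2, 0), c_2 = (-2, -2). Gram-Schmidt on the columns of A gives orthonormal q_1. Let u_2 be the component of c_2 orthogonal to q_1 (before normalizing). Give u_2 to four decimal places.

c_1 = (2, 0); ‖c_1‖ = 2.0000, so q_1 = (1.0000, 0.0000).
q_1·c_2 = 1.0000·(-2) + 0.0000·(-2) = -2.0000.
u_2 = c_2 + 2.0000·q_1 = (0.0000, -2.0000).

u_2 = (0.0000, -2.0000)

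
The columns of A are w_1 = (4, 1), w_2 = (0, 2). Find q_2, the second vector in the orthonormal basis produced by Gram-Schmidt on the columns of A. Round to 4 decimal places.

q_1 = w_1/‖w_1‖ = (4, 1)/4.1231 = (0.9701, 0.2425).
r_{12} = q_1·w_2 = 0.4851.
u_2 = w_2 − 0.4851·q_1 = (-0.4706, 1.8824).
‖u_2‖ = 1.9403, so q_2 = (-0.2425, 0.9701).

q_2 = (-0.2425, 0.9701)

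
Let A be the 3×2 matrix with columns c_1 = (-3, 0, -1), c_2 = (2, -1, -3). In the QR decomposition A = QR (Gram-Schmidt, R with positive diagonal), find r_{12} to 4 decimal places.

r_{12} = -0.9487

q_1 = c_1/‖c_1‖ = (-3, 0, -1)/3.1623 = (-0.9487, 0.0000, -0.3162).
r_{12} = q_1·c_2 = -0.9487.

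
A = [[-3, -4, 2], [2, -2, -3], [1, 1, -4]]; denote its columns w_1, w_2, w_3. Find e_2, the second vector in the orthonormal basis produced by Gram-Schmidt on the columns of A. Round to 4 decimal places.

e_1 = w_1/‖w_1‖ = (-3, 2, 1)/3.7417 = (-0.8018, 0.5345, 0.2673).
r_{12} = e_1·w_2 = 2.4054.
u_2 = w_2 − 2.4054·e_1 = (-2.0714, -3.2857, 0.3571).
‖u_2‖ = 3.9005, so e_2 = (-0.5311, -0.8424, 0.0916).

e_2 = (-0.5311, -0.8424, 0.0916)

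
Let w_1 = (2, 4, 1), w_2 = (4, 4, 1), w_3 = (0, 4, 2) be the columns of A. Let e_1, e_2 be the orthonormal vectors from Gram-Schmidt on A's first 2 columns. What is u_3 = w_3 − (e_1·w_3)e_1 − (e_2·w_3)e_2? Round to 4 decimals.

u_3 = (0.0000, -0.2353, 0.9412)

w_1 = (2, 4, 1); ‖w_1‖ = 4.5826, so e_1 = (0.4364, 0.8729, 0.2182).
e_1·w_2 = 0.4364·4 + 0.8729·4 + 0.2182·1 = 5.4554.
u_2 = w_2 − 5.4554·e_1 = (1.6190, -0.7619, -0.1905).
‖u_2‖ = 1.7995, so e_2 = (0.8997, -0.4234, -0.1059).
e_1·w_3 = 0.4364·0 + 0.8729·4 + 0.2182·2 = 3.9279; e_2·w_3 = 0.8997·0 + (-0.4234)·4 + (-0.1059)·2 = -1.9053.
u_3 = w_3 − 3.9279·e_1 + 1.9053·e_2 = (0.0000, -0.2353, 0.9412).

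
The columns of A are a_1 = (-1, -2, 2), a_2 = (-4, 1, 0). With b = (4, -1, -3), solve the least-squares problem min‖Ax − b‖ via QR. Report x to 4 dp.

x = (-0.6846, -0.9195)

q_1 = a_1/‖a_1‖ = (-1, -2, 2)/3.0000 = (-0.3333, -0.6667, 0.6667).
r_{12} = q_1·a_2 = 0.6667.
u_2 = a_2 − 0.6667·q_1 = (-3.7778, 1.4444, -0.4444).
‖u_2‖ = 4.0689, so q_2 = (-0.9285, 0.3550, -0.1092).
Qᵀb = (-2.6667, -3.7412).
Back-substitute: x_2 = -3.7412/4.0689 = -0.9195.
x_1 = (-2.6667 − 0.6667·(-0.9195))/3.0000 = -0.6846.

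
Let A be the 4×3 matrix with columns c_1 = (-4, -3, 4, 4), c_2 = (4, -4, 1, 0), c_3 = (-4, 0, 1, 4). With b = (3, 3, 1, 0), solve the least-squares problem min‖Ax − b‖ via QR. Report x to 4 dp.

x = (-0.3333, 0.0556, 0.0556)

c_1 = (-4, -3, 4, 4); ‖c_1‖ = 7.5498, so e_1 = (-0.5298, -0.3974, 0.5298, 0.5298).
e_1·c_2 = (-0.5298)·4 + (-0.3974)·(-4) + 0.5298·1 + 0.5298·0 = 0.0000.
u_2 = c_2 + 0.0000·e_1 = (4.0000, -4.0000, 1.0000, 0.0000).
‖u_2‖ = 5.7446, so e_2 = (0.6963, -0.6963, 0.1741, 0.0000).
e_1·c_3 = (-0.5298)·(-4) + (-0.3974)·0 + 0.5298·1 + 0.5298·4 = 4.7683; e_2·c_3 = 0.6963·(-4) + (-0.6963)·0 + 0.1741·1 + 0.0000·4 = -2.6112.
u_3 = c_3 − 4.7683·e_1 + 2.6112·e_2 = (0.3445, 0.0766, -1.0718, 1.4737).
‖u_3‖ = 1.8561, so e_3 = (0.1856, 0.0412, -0.5774, 0.7940).
Qᵀb = (-2.2517, 0.1741, 0.1031).
Back-substitute: x_3 = 0.1031/1.8561 = 0.0556.
x_2 = (0.1741 + 2.6112·0.0556)/5.7446 = 0.0556.
x_1 = (-2.2517 + 0.0000·0.0556 − 4.7683·0.0556)/7.5498 = -0.3333.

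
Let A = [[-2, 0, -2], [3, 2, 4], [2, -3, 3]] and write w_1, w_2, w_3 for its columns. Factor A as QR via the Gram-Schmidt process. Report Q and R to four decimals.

Q = [[-0.4851, 0.0000, 0.8745], [0.7276, 0.5547, 0.4036], [0.4851, -0.8321, 0.2691]], R = [[4.1231, 0.0000, 5.3358], [0.0000, 3.6056, -0.2774], [0.0000, 0.0000, 0.6727]]

w_1 = (-2, 3, 2); ‖w_1‖ = 4.1231, so q_1 = (-0.4851, 0.7276, 0.4851).
q_1·w_2 = (-0.4851)·0 + 0.7276·2 + 0.4851·(-3) = 0.0000.
u_2 = w_2 + 0.0000·q_1 = (0.0000, 2.0000, -3.0000).
‖u_2‖ = 3.6056, so q_2 = (0.0000, 0.5547, -0.8321).
q_1·w_3 = (-0.4851)·(-2) + 0.7276·4 + 0.4851·3 = 5.3358; q_2·w_3 = 0.0000·(-2) + 0.5547·4 + (-0.8321)·3 = -0.2774.
u_3 = w_3 − 5.3358·q_1 + 0.2774·q_2 = (0.5882, 0.2715, 0.1810).
‖u_3‖ = 0.6727, so q_3 = (0.8745, 0.4036, 0.2691).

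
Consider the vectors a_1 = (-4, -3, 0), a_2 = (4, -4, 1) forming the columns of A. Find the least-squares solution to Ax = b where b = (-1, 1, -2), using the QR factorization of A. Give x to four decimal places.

x = (-0.0087, -0.3041)

a_1 = (-4, -3, 0); ‖a_1‖ = 5.0000, so q_1 = (-0.8000, -0.6000, 0.0000).
q_1·a_2 = (-0.8000)·4 + (-0.6000)·(-4) + 0.0000·1 = -0.8000.
u_2 = a_2 + 0.8000·q_1 = (3.3600, -4.4800, 1.0000).
‖u_2‖ = 5.6886, so q_2 = (0.5907, -0.7875, 0.1758).
Qᵀb = (0.2000, -1.7298).
Back-substitute: x_2 = -1.7298/5.6886 = -0.3041.
x_1 = (0.2000 + 0.8000·(-0.3041))/5.0000 = -0.0087.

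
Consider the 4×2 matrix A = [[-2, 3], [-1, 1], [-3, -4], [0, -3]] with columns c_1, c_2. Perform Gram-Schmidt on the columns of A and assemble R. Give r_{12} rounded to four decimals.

r_{12} = 1.3363

q_1 = c_1/‖c_1‖ = (-2, -1, -3, 0)/3.7417 = (-0.5345, -0.2673, -0.8018, 0.0000).
r_{12} = q_1·c_2 = 1.3363.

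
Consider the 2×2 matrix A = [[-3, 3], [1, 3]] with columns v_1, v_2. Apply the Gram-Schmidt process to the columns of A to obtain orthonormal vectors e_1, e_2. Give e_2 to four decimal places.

e_2 = (0.3162, 0.9487)

e_1 = v_1/‖v_1‖ = (-3, 1)/3.1623 = (-0.9487, 0.3162).
r_{12} = e_1·v_2 = -1.8974.
u_2 = v_2 + 1.8974·e_1 = (1.2000, 3.6000).
‖u_2‖ = 3.7947, so e_2 = (0.3162, 0.9487).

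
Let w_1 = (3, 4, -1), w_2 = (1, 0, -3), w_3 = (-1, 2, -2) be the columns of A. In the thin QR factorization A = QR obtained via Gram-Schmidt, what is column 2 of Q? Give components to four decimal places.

w_1 = (3, 4, -1); ‖w_1‖ = 5.0990, so e_1 = (0.5883, 0.7845, -0.1961).
e_1·w_2 = 0.5883·1 + 0.7845·0 + (-0.1961)·(-3) = 1.1767.
u_2 = w_2 − 1.1767·e_1 = (0.3077, -0.9231, -2.7692).
‖u_2‖ = 2.9352, so e_2 = (0.1048, -0.3145, -0.9435).

e_2 = (0.1048, -0.3145, -0.9435)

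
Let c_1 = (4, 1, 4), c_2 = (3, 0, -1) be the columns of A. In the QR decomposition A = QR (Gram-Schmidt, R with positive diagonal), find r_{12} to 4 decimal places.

r_{12} = 1.3926

c_1 = (4, 1, 4); ‖c_1‖ = 5.7446, so q_1 = (0.6963, 0.1741, 0.6963).
r_{12} = q_1·c_2 = 1.3926.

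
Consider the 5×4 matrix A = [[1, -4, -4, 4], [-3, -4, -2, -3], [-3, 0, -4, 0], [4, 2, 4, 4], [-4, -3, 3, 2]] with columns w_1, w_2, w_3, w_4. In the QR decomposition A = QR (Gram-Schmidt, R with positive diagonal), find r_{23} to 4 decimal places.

w_1 = (1, -3, -3, 4, -4); ‖w_1‖ = 7.1414, so q_1 = (0.1400, -0.4201, -0.4201, 0.5601, -0.5601).
q_1·w_2 = 0.1400·(-4) + (-0.4201)·(-4) + (-0.4201)·0 + 0.5601·2 + (-0.5601)·(-3) = 3.9208.
u_2 = w_2 − 3.9208·q_1 = (-4.5490, -2.3529, 1.6471, -0.1961, -0.8039).
‖u_2‖ = 5.4431, so q_2 = (-0.8357, -0.4323, 0.3026, -0.0360, -0.1477).
r_{23} = q_2·w_3 = 2.4100.

r_{23} = 2.4100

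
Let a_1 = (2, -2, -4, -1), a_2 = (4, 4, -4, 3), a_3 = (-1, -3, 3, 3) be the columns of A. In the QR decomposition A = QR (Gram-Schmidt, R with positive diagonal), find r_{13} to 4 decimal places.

a_1 = (2, -2, -4, -1); ‖a_1‖ = 5.0000, so e_1 = (0.4000, -0.4000, -0.8000, -0.2000).
r_{13} = e_1·a_3 = -2.2000.

r_{13} = -2.2000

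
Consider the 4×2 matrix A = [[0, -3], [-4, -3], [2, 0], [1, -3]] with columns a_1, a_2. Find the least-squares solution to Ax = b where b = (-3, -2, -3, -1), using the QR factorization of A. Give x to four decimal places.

x = (-0.2778, 0.7593)

a_1 = (0, -4, 2, 1); ‖a_1‖ = 4.5826, so q_1 = (0.0000, -0.8729, 0.4364, 0.2182).
q_1·a_2 = 0.0000·(-3) + (-0.8729)·(-3) + 0.4364·0 + 0.2182·(-3) = 1.9640.
u_2 = a_2 − 1.9640·q_1 = (-3.0000, -1.2857, -0.8571, -3.4286).
‖u_2‖ = 4.8107, so q_2 = (-0.6236, -0.2673, -0.1782, -0.7127).
Qᵀb = (0.2182, 3.6526).
Back-substitute: x_2 = 3.6526/4.8107 = 0.7593.
x_1 = (0.2182 − 1.9640·0.7593)/4.5826 = -0.2778.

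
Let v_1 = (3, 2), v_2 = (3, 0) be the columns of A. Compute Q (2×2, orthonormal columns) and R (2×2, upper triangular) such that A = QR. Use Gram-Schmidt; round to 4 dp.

Q = [[0.8321, 0.5547], [0.5547, -0.8321]], R = [[3.6056, 2.4962], [0.0000, 1.6641]]

v_1 = (3, 2); ‖v_1‖ = 3.6056, so e_1 = (0.8321, 0.5547).
e_1·v_2 = 0.8321·3 + 0.5547·0 = 2.4962.
u_2 = v_2 − 2.4962·e_1 = (0.9231, -1.3846).
‖u_2‖ = 1.6641, so e_2 = (0.5547, -0.8321).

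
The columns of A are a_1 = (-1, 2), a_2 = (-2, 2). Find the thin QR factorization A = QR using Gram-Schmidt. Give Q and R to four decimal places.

a_1 = (-1, 2); ‖a_1‖ = 2.2361, so e_1 = (-0.4472, 0.8944).
e_1·a_2 = (-0.4472)·(-2) + 0.8944·2 = 2.6833.
u_2 = a_2 − 2.6833·e_1 = (-0.8000, -0.4000).
‖u_2‖ = 0.8944, so e_2 = (-0.8944, -0.4472).

Q = [[-0.4472, -0.8944], [0.8944, -0.4472]], R = [[2.2361, 2.6833], [0.0000, 0.8944]]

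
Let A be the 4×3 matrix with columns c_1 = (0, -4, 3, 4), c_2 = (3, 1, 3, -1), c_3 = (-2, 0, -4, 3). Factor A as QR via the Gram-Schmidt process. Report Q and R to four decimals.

q_1 = c_1/‖c_1‖ = (0, -4, 3, 4)/6.4031 = (0.0000, -0.6247, 0.4685, 0.6247).
r_{12} = q_1·c_2 = 0.1562.
u_2 = c_2 − 0.1562·q_1 = (3.0000, 1.0976, 2.9268, -1.0976).
‖u_2‖ = 4.4694, so q_2 = (0.6712, 0.2456, 0.6549, -0.2456).
r_{13} = q_1·c_3 = 0.0000; r_{23} = q_2·c_3 = -4.6986.
u_3 = c_3 − 0.0000·q_1 + 4.6986·q_2 = (1.1538, 1.1538, -0.9231, 1.8462).
‖u_3‖ = 2.6312, so q_3 = (0.4385, 0.4385, -0.3508, 0.7016).

Q = [[0.0000, 0.6712, 0.4385], [-0.6247, 0.2456, 0.4385], [0.4685, 0.6549, -0.3508], [0.6247, -0.2456, 0.7016]], R = [[6.4031, 0.1562, 0.0000], [0.0000, 4.4694, -4.6986], [0.0000, 0.0000, 2.6312]]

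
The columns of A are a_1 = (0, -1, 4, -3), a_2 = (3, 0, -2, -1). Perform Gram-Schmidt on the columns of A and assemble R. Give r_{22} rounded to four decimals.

a_1 = (0, -1, 4, -3); ‖a_1‖ = 5.0990, so e_1 = (0.0000, -0.1961, 0.7845, -0.5883).
e_1·a_2 = 0.0000·3 + (-0.1961)·0 + 0.7845·(-2) + (-0.5883)·(-1) = -0.9806.
u_2 = a_2 + 0.9806·e_1 = (3.0000, -0.1923, -1.2308, -1.5769).
r_{22} = ‖u_2‖ = 3.6109.

r_{22} = 3.6109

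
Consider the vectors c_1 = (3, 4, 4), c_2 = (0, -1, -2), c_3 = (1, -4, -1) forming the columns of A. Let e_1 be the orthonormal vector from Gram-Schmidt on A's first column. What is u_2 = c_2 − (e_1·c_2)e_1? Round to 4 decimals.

c_1 = (3, 4, 4); ‖c_1‖ = 6.4031, so e_1 = (0.4685, 0.6247, 0.6247).
e_1·c_2 = 0.4685·0 + 0.6247·(-1) + 0.6247·(-2) = -1.8741.
u_2 = c_2 + 1.8741·e_1 = (0.8780, 0.1707, -0.8293).

u_2 = (0.8780, 0.1707, -0.8293)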